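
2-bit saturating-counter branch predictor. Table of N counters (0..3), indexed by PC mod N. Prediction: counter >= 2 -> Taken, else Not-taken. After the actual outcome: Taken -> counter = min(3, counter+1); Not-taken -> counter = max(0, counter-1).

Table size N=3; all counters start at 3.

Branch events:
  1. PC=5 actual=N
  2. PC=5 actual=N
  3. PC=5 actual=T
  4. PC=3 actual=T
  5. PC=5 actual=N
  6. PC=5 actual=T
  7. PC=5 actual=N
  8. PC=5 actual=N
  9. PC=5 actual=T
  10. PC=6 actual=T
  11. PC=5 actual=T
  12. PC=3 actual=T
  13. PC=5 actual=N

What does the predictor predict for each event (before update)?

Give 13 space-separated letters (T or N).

Ev 1: PC=5 idx=2 pred=T actual=N -> ctr[2]=2
Ev 2: PC=5 idx=2 pred=T actual=N -> ctr[2]=1
Ev 3: PC=5 idx=2 pred=N actual=T -> ctr[2]=2
Ev 4: PC=3 idx=0 pred=T actual=T -> ctr[0]=3
Ev 5: PC=5 idx=2 pred=T actual=N -> ctr[2]=1
Ev 6: PC=5 idx=2 pred=N actual=T -> ctr[2]=2
Ev 7: PC=5 idx=2 pred=T actual=N -> ctr[2]=1
Ev 8: PC=5 idx=2 pred=N actual=N -> ctr[2]=0
Ev 9: PC=5 idx=2 pred=N actual=T -> ctr[2]=1
Ev 10: PC=6 idx=0 pred=T actual=T -> ctr[0]=3
Ev 11: PC=5 idx=2 pred=N actual=T -> ctr[2]=2
Ev 12: PC=3 idx=0 pred=T actual=T -> ctr[0]=3
Ev 13: PC=5 idx=2 pred=T actual=N -> ctr[2]=1

Answer: T T N T T N T N N T N T T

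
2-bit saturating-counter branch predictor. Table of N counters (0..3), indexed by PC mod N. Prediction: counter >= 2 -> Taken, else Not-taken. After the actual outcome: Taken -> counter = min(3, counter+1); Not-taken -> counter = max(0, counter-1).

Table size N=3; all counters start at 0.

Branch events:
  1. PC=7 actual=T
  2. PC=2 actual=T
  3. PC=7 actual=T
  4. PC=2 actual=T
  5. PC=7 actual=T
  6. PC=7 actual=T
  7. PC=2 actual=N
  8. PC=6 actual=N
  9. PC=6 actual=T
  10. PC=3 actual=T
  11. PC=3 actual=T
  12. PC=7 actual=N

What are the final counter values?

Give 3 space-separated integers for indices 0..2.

Ev 1: PC=7 idx=1 pred=N actual=T -> ctr[1]=1
Ev 2: PC=2 idx=2 pred=N actual=T -> ctr[2]=1
Ev 3: PC=7 idx=1 pred=N actual=T -> ctr[1]=2
Ev 4: PC=2 idx=2 pred=N actual=T -> ctr[2]=2
Ev 5: PC=7 idx=1 pred=T actual=T -> ctr[1]=3
Ev 6: PC=7 idx=1 pred=T actual=T -> ctr[1]=3
Ev 7: PC=2 idx=2 pred=T actual=N -> ctr[2]=1
Ev 8: PC=6 idx=0 pred=N actual=N -> ctr[0]=0
Ev 9: PC=6 idx=0 pred=N actual=T -> ctr[0]=1
Ev 10: PC=3 idx=0 pred=N actual=T -> ctr[0]=2
Ev 11: PC=3 idx=0 pred=T actual=T -> ctr[0]=3
Ev 12: PC=7 idx=1 pred=T actual=N -> ctr[1]=2

Answer: 3 2 1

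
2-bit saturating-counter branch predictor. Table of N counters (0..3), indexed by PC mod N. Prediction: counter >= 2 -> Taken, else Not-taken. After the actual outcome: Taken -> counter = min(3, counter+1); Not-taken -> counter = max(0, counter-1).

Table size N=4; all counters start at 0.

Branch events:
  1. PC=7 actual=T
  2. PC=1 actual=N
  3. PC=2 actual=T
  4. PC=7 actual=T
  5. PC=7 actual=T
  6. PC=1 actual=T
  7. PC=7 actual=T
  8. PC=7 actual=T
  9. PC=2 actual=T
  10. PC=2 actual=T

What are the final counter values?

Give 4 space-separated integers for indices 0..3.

Answer: 0 1 3 3

Derivation:
Ev 1: PC=7 idx=3 pred=N actual=T -> ctr[3]=1
Ev 2: PC=1 idx=1 pred=N actual=N -> ctr[1]=0
Ev 3: PC=2 idx=2 pred=N actual=T -> ctr[2]=1
Ev 4: PC=7 idx=3 pred=N actual=T -> ctr[3]=2
Ev 5: PC=7 idx=3 pred=T actual=T -> ctr[3]=3
Ev 6: PC=1 idx=1 pred=N actual=T -> ctr[1]=1
Ev 7: PC=7 idx=3 pred=T actual=T -> ctr[3]=3
Ev 8: PC=7 idx=3 pred=T actual=T -> ctr[3]=3
Ev 9: PC=2 idx=2 pred=N actual=T -> ctr[2]=2
Ev 10: PC=2 idx=2 pred=T actual=T -> ctr[2]=3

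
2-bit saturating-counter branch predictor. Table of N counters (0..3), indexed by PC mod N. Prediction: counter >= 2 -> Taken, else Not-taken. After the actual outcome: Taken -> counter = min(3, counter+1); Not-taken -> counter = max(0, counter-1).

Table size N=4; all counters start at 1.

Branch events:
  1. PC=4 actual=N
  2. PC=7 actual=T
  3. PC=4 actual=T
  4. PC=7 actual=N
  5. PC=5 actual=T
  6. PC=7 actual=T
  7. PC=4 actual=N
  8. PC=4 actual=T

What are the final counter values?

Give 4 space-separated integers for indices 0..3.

Ev 1: PC=4 idx=0 pred=N actual=N -> ctr[0]=0
Ev 2: PC=7 idx=3 pred=N actual=T -> ctr[3]=2
Ev 3: PC=4 idx=0 pred=N actual=T -> ctr[0]=1
Ev 4: PC=7 idx=3 pred=T actual=N -> ctr[3]=1
Ev 5: PC=5 idx=1 pred=N actual=T -> ctr[1]=2
Ev 6: PC=7 idx=3 pred=N actual=T -> ctr[3]=2
Ev 7: PC=4 idx=0 pred=N actual=N -> ctr[0]=0
Ev 8: PC=4 idx=0 pred=N actual=T -> ctr[0]=1

Answer: 1 2 1 2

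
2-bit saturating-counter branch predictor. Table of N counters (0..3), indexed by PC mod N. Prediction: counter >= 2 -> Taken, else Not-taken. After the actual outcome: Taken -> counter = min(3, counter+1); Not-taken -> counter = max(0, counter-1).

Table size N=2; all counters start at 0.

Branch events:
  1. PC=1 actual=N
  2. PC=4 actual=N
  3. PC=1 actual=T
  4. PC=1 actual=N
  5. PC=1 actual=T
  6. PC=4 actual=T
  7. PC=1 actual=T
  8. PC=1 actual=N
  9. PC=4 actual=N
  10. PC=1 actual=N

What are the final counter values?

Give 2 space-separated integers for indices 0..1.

Answer: 0 0

Derivation:
Ev 1: PC=1 idx=1 pred=N actual=N -> ctr[1]=0
Ev 2: PC=4 idx=0 pred=N actual=N -> ctr[0]=0
Ev 3: PC=1 idx=1 pred=N actual=T -> ctr[1]=1
Ev 4: PC=1 idx=1 pred=N actual=N -> ctr[1]=0
Ev 5: PC=1 idx=1 pred=N actual=T -> ctr[1]=1
Ev 6: PC=4 idx=0 pred=N actual=T -> ctr[0]=1
Ev 7: PC=1 idx=1 pred=N actual=T -> ctr[1]=2
Ev 8: PC=1 idx=1 pred=T actual=N -> ctr[1]=1
Ev 9: PC=4 idx=0 pred=N actual=N -> ctr[0]=0
Ev 10: PC=1 idx=1 pred=N actual=N -> ctr[1]=0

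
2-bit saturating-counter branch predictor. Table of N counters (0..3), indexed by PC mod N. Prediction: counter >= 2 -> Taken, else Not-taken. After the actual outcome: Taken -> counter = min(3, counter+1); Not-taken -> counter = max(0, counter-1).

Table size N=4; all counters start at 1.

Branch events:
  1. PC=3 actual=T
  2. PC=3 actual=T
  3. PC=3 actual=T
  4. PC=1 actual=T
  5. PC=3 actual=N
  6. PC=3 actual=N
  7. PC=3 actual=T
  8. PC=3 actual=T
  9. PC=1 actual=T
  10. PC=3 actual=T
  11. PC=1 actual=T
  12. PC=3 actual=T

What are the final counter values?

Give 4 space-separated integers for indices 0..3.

Answer: 1 3 1 3

Derivation:
Ev 1: PC=3 idx=3 pred=N actual=T -> ctr[3]=2
Ev 2: PC=3 idx=3 pred=T actual=T -> ctr[3]=3
Ev 3: PC=3 idx=3 pred=T actual=T -> ctr[3]=3
Ev 4: PC=1 idx=1 pred=N actual=T -> ctr[1]=2
Ev 5: PC=3 idx=3 pred=T actual=N -> ctr[3]=2
Ev 6: PC=3 idx=3 pred=T actual=N -> ctr[3]=1
Ev 7: PC=3 idx=3 pred=N actual=T -> ctr[3]=2
Ev 8: PC=3 idx=3 pred=T actual=T -> ctr[3]=3
Ev 9: PC=1 idx=1 pred=T actual=T -> ctr[1]=3
Ev 10: PC=3 idx=3 pred=T actual=T -> ctr[3]=3
Ev 11: PC=1 idx=1 pred=T actual=T -> ctr[1]=3
Ev 12: PC=3 idx=3 pred=T actual=T -> ctr[3]=3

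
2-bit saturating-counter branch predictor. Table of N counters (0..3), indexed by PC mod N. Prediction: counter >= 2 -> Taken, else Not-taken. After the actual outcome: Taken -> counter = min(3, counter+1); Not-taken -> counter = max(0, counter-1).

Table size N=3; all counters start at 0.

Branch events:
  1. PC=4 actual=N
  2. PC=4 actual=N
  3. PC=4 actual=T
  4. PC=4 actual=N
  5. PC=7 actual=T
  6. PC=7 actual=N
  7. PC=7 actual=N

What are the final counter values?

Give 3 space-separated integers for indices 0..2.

Answer: 0 0 0

Derivation:
Ev 1: PC=4 idx=1 pred=N actual=N -> ctr[1]=0
Ev 2: PC=4 idx=1 pred=N actual=N -> ctr[1]=0
Ev 3: PC=4 idx=1 pred=N actual=T -> ctr[1]=1
Ev 4: PC=4 idx=1 pred=N actual=N -> ctr[1]=0
Ev 5: PC=7 idx=1 pred=N actual=T -> ctr[1]=1
Ev 6: PC=7 idx=1 pred=N actual=N -> ctr[1]=0
Ev 7: PC=7 idx=1 pred=N actual=N -> ctr[1]=0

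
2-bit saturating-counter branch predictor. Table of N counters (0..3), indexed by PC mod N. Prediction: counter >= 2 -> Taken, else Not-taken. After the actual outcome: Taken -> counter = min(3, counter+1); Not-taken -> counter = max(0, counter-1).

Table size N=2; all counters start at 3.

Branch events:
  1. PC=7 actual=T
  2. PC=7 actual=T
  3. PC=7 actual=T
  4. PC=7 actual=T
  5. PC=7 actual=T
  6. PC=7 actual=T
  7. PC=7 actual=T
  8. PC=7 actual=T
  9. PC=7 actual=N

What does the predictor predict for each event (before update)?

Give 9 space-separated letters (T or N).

Ev 1: PC=7 idx=1 pred=T actual=T -> ctr[1]=3
Ev 2: PC=7 idx=1 pred=T actual=T -> ctr[1]=3
Ev 3: PC=7 idx=1 pred=T actual=T -> ctr[1]=3
Ev 4: PC=7 idx=1 pred=T actual=T -> ctr[1]=3
Ev 5: PC=7 idx=1 pred=T actual=T -> ctr[1]=3
Ev 6: PC=7 idx=1 pred=T actual=T -> ctr[1]=3
Ev 7: PC=7 idx=1 pred=T actual=T -> ctr[1]=3
Ev 8: PC=7 idx=1 pred=T actual=T -> ctr[1]=3
Ev 9: PC=7 idx=1 pred=T actual=N -> ctr[1]=2

Answer: T T T T T T T T T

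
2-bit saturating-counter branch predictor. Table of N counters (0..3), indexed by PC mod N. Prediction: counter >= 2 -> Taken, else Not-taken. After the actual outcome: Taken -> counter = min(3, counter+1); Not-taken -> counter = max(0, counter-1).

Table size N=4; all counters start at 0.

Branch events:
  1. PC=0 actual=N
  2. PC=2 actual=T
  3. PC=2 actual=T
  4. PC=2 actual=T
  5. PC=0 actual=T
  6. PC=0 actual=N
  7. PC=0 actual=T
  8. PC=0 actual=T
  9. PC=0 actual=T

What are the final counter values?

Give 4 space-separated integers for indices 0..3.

Answer: 3 0 3 0

Derivation:
Ev 1: PC=0 idx=0 pred=N actual=N -> ctr[0]=0
Ev 2: PC=2 idx=2 pred=N actual=T -> ctr[2]=1
Ev 3: PC=2 idx=2 pred=N actual=T -> ctr[2]=2
Ev 4: PC=2 idx=2 pred=T actual=T -> ctr[2]=3
Ev 5: PC=0 idx=0 pred=N actual=T -> ctr[0]=1
Ev 6: PC=0 idx=0 pred=N actual=N -> ctr[0]=0
Ev 7: PC=0 idx=0 pred=N actual=T -> ctr[0]=1
Ev 8: PC=0 idx=0 pred=N actual=T -> ctr[0]=2
Ev 9: PC=0 idx=0 pred=T actual=T -> ctr[0]=3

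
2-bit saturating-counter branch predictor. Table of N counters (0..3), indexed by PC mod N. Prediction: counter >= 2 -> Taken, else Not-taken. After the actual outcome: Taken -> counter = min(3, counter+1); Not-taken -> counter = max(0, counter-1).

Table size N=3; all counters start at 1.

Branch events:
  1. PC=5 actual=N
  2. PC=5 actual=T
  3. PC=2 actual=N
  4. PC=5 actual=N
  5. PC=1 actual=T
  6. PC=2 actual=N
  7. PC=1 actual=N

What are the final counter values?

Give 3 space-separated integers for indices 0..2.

Ev 1: PC=5 idx=2 pred=N actual=N -> ctr[2]=0
Ev 2: PC=5 idx=2 pred=N actual=T -> ctr[2]=1
Ev 3: PC=2 idx=2 pred=N actual=N -> ctr[2]=0
Ev 4: PC=5 idx=2 pred=N actual=N -> ctr[2]=0
Ev 5: PC=1 idx=1 pred=N actual=T -> ctr[1]=2
Ev 6: PC=2 idx=2 pred=N actual=N -> ctr[2]=0
Ev 7: PC=1 idx=1 pred=T actual=N -> ctr[1]=1

Answer: 1 1 0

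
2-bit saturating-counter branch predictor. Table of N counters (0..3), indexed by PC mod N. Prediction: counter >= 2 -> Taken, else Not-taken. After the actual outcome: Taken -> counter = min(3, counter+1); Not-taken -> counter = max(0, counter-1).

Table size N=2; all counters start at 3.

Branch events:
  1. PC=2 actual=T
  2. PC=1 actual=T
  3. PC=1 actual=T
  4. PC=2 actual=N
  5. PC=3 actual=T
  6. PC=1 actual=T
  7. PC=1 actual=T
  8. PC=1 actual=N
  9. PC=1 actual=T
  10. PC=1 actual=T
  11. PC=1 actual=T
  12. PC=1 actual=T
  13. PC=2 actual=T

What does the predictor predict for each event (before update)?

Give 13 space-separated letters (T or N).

Answer: T T T T T T T T T T T T T

Derivation:
Ev 1: PC=2 idx=0 pred=T actual=T -> ctr[0]=3
Ev 2: PC=1 idx=1 pred=T actual=T -> ctr[1]=3
Ev 3: PC=1 idx=1 pred=T actual=T -> ctr[1]=3
Ev 4: PC=2 idx=0 pred=T actual=N -> ctr[0]=2
Ev 5: PC=3 idx=1 pred=T actual=T -> ctr[1]=3
Ev 6: PC=1 idx=1 pred=T actual=T -> ctr[1]=3
Ev 7: PC=1 idx=1 pred=T actual=T -> ctr[1]=3
Ev 8: PC=1 idx=1 pred=T actual=N -> ctr[1]=2
Ev 9: PC=1 idx=1 pred=T actual=T -> ctr[1]=3
Ev 10: PC=1 idx=1 pred=T actual=T -> ctr[1]=3
Ev 11: PC=1 idx=1 pred=T actual=T -> ctr[1]=3
Ev 12: PC=1 idx=1 pred=T actual=T -> ctr[1]=3
Ev 13: PC=2 idx=0 pred=T actual=T -> ctr[0]=3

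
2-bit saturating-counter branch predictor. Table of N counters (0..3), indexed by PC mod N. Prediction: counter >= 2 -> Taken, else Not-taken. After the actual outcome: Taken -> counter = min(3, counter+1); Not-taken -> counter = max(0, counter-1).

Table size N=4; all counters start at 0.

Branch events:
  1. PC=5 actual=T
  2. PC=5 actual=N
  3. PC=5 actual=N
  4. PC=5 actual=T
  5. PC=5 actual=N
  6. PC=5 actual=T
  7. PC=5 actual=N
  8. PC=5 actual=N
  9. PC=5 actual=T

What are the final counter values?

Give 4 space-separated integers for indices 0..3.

Answer: 0 1 0 0

Derivation:
Ev 1: PC=5 idx=1 pred=N actual=T -> ctr[1]=1
Ev 2: PC=5 idx=1 pred=N actual=N -> ctr[1]=0
Ev 3: PC=5 idx=1 pred=N actual=N -> ctr[1]=0
Ev 4: PC=5 idx=1 pred=N actual=T -> ctr[1]=1
Ev 5: PC=5 idx=1 pred=N actual=N -> ctr[1]=0
Ev 6: PC=5 idx=1 pred=N actual=T -> ctr[1]=1
Ev 7: PC=5 idx=1 pred=N actual=N -> ctr[1]=0
Ev 8: PC=5 idx=1 pred=N actual=N -> ctr[1]=0
Ev 9: PC=5 idx=1 pred=N actual=T -> ctr[1]=1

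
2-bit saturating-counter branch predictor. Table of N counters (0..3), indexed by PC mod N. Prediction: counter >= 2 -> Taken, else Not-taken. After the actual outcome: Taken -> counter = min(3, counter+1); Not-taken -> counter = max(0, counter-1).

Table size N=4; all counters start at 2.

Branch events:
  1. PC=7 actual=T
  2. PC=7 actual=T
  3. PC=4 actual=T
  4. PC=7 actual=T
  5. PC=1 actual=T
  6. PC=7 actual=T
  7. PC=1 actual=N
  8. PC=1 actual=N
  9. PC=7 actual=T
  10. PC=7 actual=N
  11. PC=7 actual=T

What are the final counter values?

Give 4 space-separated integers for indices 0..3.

Ev 1: PC=7 idx=3 pred=T actual=T -> ctr[3]=3
Ev 2: PC=7 idx=3 pred=T actual=T -> ctr[3]=3
Ev 3: PC=4 idx=0 pred=T actual=T -> ctr[0]=3
Ev 4: PC=7 idx=3 pred=T actual=T -> ctr[3]=3
Ev 5: PC=1 idx=1 pred=T actual=T -> ctr[1]=3
Ev 6: PC=7 idx=3 pred=T actual=T -> ctr[3]=3
Ev 7: PC=1 idx=1 pred=T actual=N -> ctr[1]=2
Ev 8: PC=1 idx=1 pred=T actual=N -> ctr[1]=1
Ev 9: PC=7 idx=3 pred=T actual=T -> ctr[3]=3
Ev 10: PC=7 idx=3 pred=T actual=N -> ctr[3]=2
Ev 11: PC=7 idx=3 pred=T actual=T -> ctr[3]=3

Answer: 3 1 2 3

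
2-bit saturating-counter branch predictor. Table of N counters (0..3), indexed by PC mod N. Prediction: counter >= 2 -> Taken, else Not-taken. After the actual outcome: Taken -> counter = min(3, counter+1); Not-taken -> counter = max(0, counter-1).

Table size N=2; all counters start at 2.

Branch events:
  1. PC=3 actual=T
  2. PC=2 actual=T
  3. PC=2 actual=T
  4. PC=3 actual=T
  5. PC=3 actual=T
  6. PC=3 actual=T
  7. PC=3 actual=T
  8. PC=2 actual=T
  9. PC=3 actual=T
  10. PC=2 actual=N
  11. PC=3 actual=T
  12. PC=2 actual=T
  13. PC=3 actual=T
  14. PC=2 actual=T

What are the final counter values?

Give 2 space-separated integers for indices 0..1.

Ev 1: PC=3 idx=1 pred=T actual=T -> ctr[1]=3
Ev 2: PC=2 idx=0 pred=T actual=T -> ctr[0]=3
Ev 3: PC=2 idx=0 pred=T actual=T -> ctr[0]=3
Ev 4: PC=3 idx=1 pred=T actual=T -> ctr[1]=3
Ev 5: PC=3 idx=1 pred=T actual=T -> ctr[1]=3
Ev 6: PC=3 idx=1 pred=T actual=T -> ctr[1]=3
Ev 7: PC=3 idx=1 pred=T actual=T -> ctr[1]=3
Ev 8: PC=2 idx=0 pred=T actual=T -> ctr[0]=3
Ev 9: PC=3 idx=1 pred=T actual=T -> ctr[1]=3
Ev 10: PC=2 idx=0 pred=T actual=N -> ctr[0]=2
Ev 11: PC=3 idx=1 pred=T actual=T -> ctr[1]=3
Ev 12: PC=2 idx=0 pred=T actual=T -> ctr[0]=3
Ev 13: PC=3 idx=1 pred=T actual=T -> ctr[1]=3
Ev 14: PC=2 idx=0 pred=T actual=T -> ctr[0]=3

Answer: 3 3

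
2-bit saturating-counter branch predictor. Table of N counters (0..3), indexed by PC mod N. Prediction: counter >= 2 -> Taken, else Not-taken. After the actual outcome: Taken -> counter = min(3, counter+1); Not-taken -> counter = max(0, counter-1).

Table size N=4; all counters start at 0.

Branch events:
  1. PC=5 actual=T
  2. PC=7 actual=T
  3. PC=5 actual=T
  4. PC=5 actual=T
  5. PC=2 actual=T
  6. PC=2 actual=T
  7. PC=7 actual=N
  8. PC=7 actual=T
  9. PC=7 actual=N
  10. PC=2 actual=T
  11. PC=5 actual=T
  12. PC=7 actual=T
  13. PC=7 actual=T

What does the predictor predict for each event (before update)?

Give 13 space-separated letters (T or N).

Answer: N N N T N N N N N T T N N

Derivation:
Ev 1: PC=5 idx=1 pred=N actual=T -> ctr[1]=1
Ev 2: PC=7 idx=3 pred=N actual=T -> ctr[3]=1
Ev 3: PC=5 idx=1 pred=N actual=T -> ctr[1]=2
Ev 4: PC=5 idx=1 pred=T actual=T -> ctr[1]=3
Ev 5: PC=2 idx=2 pred=N actual=T -> ctr[2]=1
Ev 6: PC=2 idx=2 pred=N actual=T -> ctr[2]=2
Ev 7: PC=7 idx=3 pred=N actual=N -> ctr[3]=0
Ev 8: PC=7 idx=3 pred=N actual=T -> ctr[3]=1
Ev 9: PC=7 idx=3 pred=N actual=N -> ctr[3]=0
Ev 10: PC=2 idx=2 pred=T actual=T -> ctr[2]=3
Ev 11: PC=5 idx=1 pred=T actual=T -> ctr[1]=3
Ev 12: PC=7 idx=3 pred=N actual=T -> ctr[3]=1
Ev 13: PC=7 idx=3 pred=N actual=T -> ctr[3]=2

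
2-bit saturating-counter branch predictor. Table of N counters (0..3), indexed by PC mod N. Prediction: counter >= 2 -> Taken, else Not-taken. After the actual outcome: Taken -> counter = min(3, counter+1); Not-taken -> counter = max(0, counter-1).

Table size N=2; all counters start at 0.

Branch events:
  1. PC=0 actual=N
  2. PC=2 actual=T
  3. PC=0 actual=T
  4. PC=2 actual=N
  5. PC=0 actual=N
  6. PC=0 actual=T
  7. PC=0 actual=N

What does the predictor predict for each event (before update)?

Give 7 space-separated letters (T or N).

Ev 1: PC=0 idx=0 pred=N actual=N -> ctr[0]=0
Ev 2: PC=2 idx=0 pred=N actual=T -> ctr[0]=1
Ev 3: PC=0 idx=0 pred=N actual=T -> ctr[0]=2
Ev 4: PC=2 idx=0 pred=T actual=N -> ctr[0]=1
Ev 5: PC=0 idx=0 pred=N actual=N -> ctr[0]=0
Ev 6: PC=0 idx=0 pred=N actual=T -> ctr[0]=1
Ev 7: PC=0 idx=0 pred=N actual=N -> ctr[0]=0

Answer: N N N T N N N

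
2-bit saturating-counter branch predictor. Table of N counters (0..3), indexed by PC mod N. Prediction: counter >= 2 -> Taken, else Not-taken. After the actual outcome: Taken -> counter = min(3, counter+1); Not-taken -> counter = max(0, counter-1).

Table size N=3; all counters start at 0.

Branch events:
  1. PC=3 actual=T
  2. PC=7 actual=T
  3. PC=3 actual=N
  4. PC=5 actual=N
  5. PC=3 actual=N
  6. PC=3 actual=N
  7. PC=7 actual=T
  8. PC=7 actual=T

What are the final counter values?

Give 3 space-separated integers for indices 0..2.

Ev 1: PC=3 idx=0 pred=N actual=T -> ctr[0]=1
Ev 2: PC=7 idx=1 pred=N actual=T -> ctr[1]=1
Ev 3: PC=3 idx=0 pred=N actual=N -> ctr[0]=0
Ev 4: PC=5 idx=2 pred=N actual=N -> ctr[2]=0
Ev 5: PC=3 idx=0 pred=N actual=N -> ctr[0]=0
Ev 6: PC=3 idx=0 pred=N actual=N -> ctr[0]=0
Ev 7: PC=7 idx=1 pred=N actual=T -> ctr[1]=2
Ev 8: PC=7 idx=1 pred=T actual=T -> ctr[1]=3

Answer: 0 3 0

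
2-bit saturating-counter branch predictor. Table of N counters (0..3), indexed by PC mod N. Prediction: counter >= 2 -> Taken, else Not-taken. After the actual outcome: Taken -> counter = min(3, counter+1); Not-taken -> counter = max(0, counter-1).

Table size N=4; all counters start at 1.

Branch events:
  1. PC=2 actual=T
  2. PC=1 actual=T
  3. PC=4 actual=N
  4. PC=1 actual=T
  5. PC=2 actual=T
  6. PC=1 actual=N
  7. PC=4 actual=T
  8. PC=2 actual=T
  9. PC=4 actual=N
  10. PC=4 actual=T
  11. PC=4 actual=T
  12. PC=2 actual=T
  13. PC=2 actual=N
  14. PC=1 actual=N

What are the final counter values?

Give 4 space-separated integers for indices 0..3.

Answer: 2 1 2 1

Derivation:
Ev 1: PC=2 idx=2 pred=N actual=T -> ctr[2]=2
Ev 2: PC=1 idx=1 pred=N actual=T -> ctr[1]=2
Ev 3: PC=4 idx=0 pred=N actual=N -> ctr[0]=0
Ev 4: PC=1 idx=1 pred=T actual=T -> ctr[1]=3
Ev 5: PC=2 idx=2 pred=T actual=T -> ctr[2]=3
Ev 6: PC=1 idx=1 pred=T actual=N -> ctr[1]=2
Ev 7: PC=4 idx=0 pred=N actual=T -> ctr[0]=1
Ev 8: PC=2 idx=2 pred=T actual=T -> ctr[2]=3
Ev 9: PC=4 idx=0 pred=N actual=N -> ctr[0]=0
Ev 10: PC=4 idx=0 pred=N actual=T -> ctr[0]=1
Ev 11: PC=4 idx=0 pred=N actual=T -> ctr[0]=2
Ev 12: PC=2 idx=2 pred=T actual=T -> ctr[2]=3
Ev 13: PC=2 idx=2 pred=T actual=N -> ctr[2]=2
Ev 14: PC=1 idx=1 pred=T actual=N -> ctr[1]=1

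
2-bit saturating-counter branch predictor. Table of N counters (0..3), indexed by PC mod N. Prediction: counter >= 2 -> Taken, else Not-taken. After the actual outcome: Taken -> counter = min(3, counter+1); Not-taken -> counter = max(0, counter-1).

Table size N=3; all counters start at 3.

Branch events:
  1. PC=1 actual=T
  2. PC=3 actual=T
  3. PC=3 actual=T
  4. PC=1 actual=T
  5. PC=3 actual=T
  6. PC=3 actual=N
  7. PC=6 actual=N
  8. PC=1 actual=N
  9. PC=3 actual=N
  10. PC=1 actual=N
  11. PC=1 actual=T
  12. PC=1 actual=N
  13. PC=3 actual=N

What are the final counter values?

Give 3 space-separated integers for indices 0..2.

Answer: 0 1 3

Derivation:
Ev 1: PC=1 idx=1 pred=T actual=T -> ctr[1]=3
Ev 2: PC=3 idx=0 pred=T actual=T -> ctr[0]=3
Ev 3: PC=3 idx=0 pred=T actual=T -> ctr[0]=3
Ev 4: PC=1 idx=1 pred=T actual=T -> ctr[1]=3
Ev 5: PC=3 idx=0 pred=T actual=T -> ctr[0]=3
Ev 6: PC=3 idx=0 pred=T actual=N -> ctr[0]=2
Ev 7: PC=6 idx=0 pred=T actual=N -> ctr[0]=1
Ev 8: PC=1 idx=1 pred=T actual=N -> ctr[1]=2
Ev 9: PC=3 idx=0 pred=N actual=N -> ctr[0]=0
Ev 10: PC=1 idx=1 pred=T actual=N -> ctr[1]=1
Ev 11: PC=1 idx=1 pred=N actual=T -> ctr[1]=2
Ev 12: PC=1 idx=1 pred=T actual=N -> ctr[1]=1
Ev 13: PC=3 idx=0 pred=N actual=N -> ctr[0]=0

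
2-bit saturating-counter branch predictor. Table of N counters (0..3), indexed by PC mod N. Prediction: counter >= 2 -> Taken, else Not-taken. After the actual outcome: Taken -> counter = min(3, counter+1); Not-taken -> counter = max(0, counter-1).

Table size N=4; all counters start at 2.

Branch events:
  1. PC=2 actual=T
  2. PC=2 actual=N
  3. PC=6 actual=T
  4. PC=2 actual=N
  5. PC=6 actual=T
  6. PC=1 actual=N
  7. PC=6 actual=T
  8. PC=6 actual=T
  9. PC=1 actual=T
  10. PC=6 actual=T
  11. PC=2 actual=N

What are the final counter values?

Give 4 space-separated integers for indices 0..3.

Answer: 2 2 2 2

Derivation:
Ev 1: PC=2 idx=2 pred=T actual=T -> ctr[2]=3
Ev 2: PC=2 idx=2 pred=T actual=N -> ctr[2]=2
Ev 3: PC=6 idx=2 pred=T actual=T -> ctr[2]=3
Ev 4: PC=2 idx=2 pred=T actual=N -> ctr[2]=2
Ev 5: PC=6 idx=2 pred=T actual=T -> ctr[2]=3
Ev 6: PC=1 idx=1 pred=T actual=N -> ctr[1]=1
Ev 7: PC=6 idx=2 pred=T actual=T -> ctr[2]=3
Ev 8: PC=6 idx=2 pred=T actual=T -> ctr[2]=3
Ev 9: PC=1 idx=1 pred=N actual=T -> ctr[1]=2
Ev 10: PC=6 idx=2 pred=T actual=T -> ctr[2]=3
Ev 11: PC=2 idx=2 pred=T actual=N -> ctr[2]=2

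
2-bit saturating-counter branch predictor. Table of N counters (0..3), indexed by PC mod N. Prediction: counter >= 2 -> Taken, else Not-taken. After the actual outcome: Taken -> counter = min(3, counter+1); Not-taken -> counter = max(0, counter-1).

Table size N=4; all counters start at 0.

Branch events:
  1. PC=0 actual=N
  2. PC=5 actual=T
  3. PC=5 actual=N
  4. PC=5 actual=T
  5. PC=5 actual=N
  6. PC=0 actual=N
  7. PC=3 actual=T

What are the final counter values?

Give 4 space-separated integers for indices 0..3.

Ev 1: PC=0 idx=0 pred=N actual=N -> ctr[0]=0
Ev 2: PC=5 idx=1 pred=N actual=T -> ctr[1]=1
Ev 3: PC=5 idx=1 pred=N actual=N -> ctr[1]=0
Ev 4: PC=5 idx=1 pred=N actual=T -> ctr[1]=1
Ev 5: PC=5 idx=1 pred=N actual=N -> ctr[1]=0
Ev 6: PC=0 idx=0 pred=N actual=N -> ctr[0]=0
Ev 7: PC=3 idx=3 pred=N actual=T -> ctr[3]=1

Answer: 0 0 0 1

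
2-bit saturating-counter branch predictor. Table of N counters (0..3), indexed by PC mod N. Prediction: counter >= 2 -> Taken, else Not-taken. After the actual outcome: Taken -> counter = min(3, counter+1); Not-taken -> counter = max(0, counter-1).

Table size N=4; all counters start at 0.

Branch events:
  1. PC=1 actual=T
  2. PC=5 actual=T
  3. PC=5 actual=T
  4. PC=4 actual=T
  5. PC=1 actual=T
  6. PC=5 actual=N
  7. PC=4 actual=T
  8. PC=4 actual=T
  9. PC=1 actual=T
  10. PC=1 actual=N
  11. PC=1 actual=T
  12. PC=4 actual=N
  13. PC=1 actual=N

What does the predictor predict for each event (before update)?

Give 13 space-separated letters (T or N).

Answer: N N T N T T N T T T T T T

Derivation:
Ev 1: PC=1 idx=1 pred=N actual=T -> ctr[1]=1
Ev 2: PC=5 idx=1 pred=N actual=T -> ctr[1]=2
Ev 3: PC=5 idx=1 pred=T actual=T -> ctr[1]=3
Ev 4: PC=4 idx=0 pred=N actual=T -> ctr[0]=1
Ev 5: PC=1 idx=1 pred=T actual=T -> ctr[1]=3
Ev 6: PC=5 idx=1 pred=T actual=N -> ctr[1]=2
Ev 7: PC=4 idx=0 pred=N actual=T -> ctr[0]=2
Ev 8: PC=4 idx=0 pred=T actual=T -> ctr[0]=3
Ev 9: PC=1 idx=1 pred=T actual=T -> ctr[1]=3
Ev 10: PC=1 idx=1 pred=T actual=N -> ctr[1]=2
Ev 11: PC=1 idx=1 pred=T actual=T -> ctr[1]=3
Ev 12: PC=4 idx=0 pred=T actual=N -> ctr[0]=2
Ev 13: PC=1 idx=1 pred=T actual=N -> ctr[1]=2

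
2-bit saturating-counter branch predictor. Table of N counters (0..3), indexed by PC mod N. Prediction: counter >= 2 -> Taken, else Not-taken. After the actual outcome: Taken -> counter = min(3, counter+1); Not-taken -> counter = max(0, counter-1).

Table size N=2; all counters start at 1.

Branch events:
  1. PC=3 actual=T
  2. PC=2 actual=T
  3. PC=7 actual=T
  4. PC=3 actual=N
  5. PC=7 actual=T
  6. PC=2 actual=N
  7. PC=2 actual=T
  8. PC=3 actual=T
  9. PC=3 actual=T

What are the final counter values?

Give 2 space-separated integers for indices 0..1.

Ev 1: PC=3 idx=1 pred=N actual=T -> ctr[1]=2
Ev 2: PC=2 idx=0 pred=N actual=T -> ctr[0]=2
Ev 3: PC=7 idx=1 pred=T actual=T -> ctr[1]=3
Ev 4: PC=3 idx=1 pred=T actual=N -> ctr[1]=2
Ev 5: PC=7 idx=1 pred=T actual=T -> ctr[1]=3
Ev 6: PC=2 idx=0 pred=T actual=N -> ctr[0]=1
Ev 7: PC=2 idx=0 pred=N actual=T -> ctr[0]=2
Ev 8: PC=3 idx=1 pred=T actual=T -> ctr[1]=3
Ev 9: PC=3 idx=1 pred=T actual=T -> ctr[1]=3

Answer: 2 3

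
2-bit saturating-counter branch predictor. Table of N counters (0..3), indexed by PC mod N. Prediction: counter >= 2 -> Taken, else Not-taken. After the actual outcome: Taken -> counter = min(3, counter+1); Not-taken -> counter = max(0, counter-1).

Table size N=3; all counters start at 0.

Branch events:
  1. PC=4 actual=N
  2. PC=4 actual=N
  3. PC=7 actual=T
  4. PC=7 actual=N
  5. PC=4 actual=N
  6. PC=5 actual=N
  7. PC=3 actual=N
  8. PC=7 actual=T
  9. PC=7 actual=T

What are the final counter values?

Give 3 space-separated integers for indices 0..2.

Answer: 0 2 0

Derivation:
Ev 1: PC=4 idx=1 pred=N actual=N -> ctr[1]=0
Ev 2: PC=4 idx=1 pred=N actual=N -> ctr[1]=0
Ev 3: PC=7 idx=1 pred=N actual=T -> ctr[1]=1
Ev 4: PC=7 idx=1 pred=N actual=N -> ctr[1]=0
Ev 5: PC=4 idx=1 pred=N actual=N -> ctr[1]=0
Ev 6: PC=5 idx=2 pred=N actual=N -> ctr[2]=0
Ev 7: PC=3 idx=0 pred=N actual=N -> ctr[0]=0
Ev 8: PC=7 idx=1 pred=N actual=T -> ctr[1]=1
Ev 9: PC=7 idx=1 pred=N actual=T -> ctr[1]=2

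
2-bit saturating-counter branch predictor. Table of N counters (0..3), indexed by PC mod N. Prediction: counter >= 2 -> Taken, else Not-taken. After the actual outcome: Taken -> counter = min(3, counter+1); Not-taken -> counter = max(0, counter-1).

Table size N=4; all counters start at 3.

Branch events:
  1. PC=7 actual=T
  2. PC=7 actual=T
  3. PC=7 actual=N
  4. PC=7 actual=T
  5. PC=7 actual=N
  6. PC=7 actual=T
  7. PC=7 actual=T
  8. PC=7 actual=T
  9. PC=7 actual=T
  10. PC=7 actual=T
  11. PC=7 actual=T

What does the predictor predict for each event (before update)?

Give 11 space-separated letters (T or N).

Ev 1: PC=7 idx=3 pred=T actual=T -> ctr[3]=3
Ev 2: PC=7 idx=3 pred=T actual=T -> ctr[3]=3
Ev 3: PC=7 idx=3 pred=T actual=N -> ctr[3]=2
Ev 4: PC=7 idx=3 pred=T actual=T -> ctr[3]=3
Ev 5: PC=7 idx=3 pred=T actual=N -> ctr[3]=2
Ev 6: PC=7 idx=3 pred=T actual=T -> ctr[3]=3
Ev 7: PC=7 idx=3 pred=T actual=T -> ctr[3]=3
Ev 8: PC=7 idx=3 pred=T actual=T -> ctr[3]=3
Ev 9: PC=7 idx=3 pred=T actual=T -> ctr[3]=3
Ev 10: PC=7 idx=3 pred=T actual=T -> ctr[3]=3
Ev 11: PC=7 idx=3 pred=T actual=T -> ctr[3]=3

Answer: T T T T T T T T T T T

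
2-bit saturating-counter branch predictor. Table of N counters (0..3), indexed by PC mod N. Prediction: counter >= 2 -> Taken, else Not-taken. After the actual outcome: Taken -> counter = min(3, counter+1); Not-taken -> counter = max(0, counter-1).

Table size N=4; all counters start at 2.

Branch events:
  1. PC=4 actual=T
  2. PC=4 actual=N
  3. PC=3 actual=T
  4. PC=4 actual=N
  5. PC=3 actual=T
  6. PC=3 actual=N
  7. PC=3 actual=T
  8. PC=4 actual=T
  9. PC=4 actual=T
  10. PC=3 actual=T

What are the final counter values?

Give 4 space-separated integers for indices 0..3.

Answer: 3 2 2 3

Derivation:
Ev 1: PC=4 idx=0 pred=T actual=T -> ctr[0]=3
Ev 2: PC=4 idx=0 pred=T actual=N -> ctr[0]=2
Ev 3: PC=3 idx=3 pred=T actual=T -> ctr[3]=3
Ev 4: PC=4 idx=0 pred=T actual=N -> ctr[0]=1
Ev 5: PC=3 idx=3 pred=T actual=T -> ctr[3]=3
Ev 6: PC=3 idx=3 pred=T actual=N -> ctr[3]=2
Ev 7: PC=3 idx=3 pred=T actual=T -> ctr[3]=3
Ev 8: PC=4 idx=0 pred=N actual=T -> ctr[0]=2
Ev 9: PC=4 idx=0 pred=T actual=T -> ctr[0]=3
Ev 10: PC=3 idx=3 pred=T actual=T -> ctr[3]=3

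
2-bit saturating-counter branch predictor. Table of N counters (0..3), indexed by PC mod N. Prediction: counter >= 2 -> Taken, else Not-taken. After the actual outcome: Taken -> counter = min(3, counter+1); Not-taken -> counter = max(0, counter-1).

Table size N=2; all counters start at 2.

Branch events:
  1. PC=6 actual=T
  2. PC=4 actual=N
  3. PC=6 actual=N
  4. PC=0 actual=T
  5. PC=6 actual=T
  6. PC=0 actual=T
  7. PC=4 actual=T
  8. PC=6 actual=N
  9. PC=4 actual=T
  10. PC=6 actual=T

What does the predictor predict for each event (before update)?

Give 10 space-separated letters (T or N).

Ev 1: PC=6 idx=0 pred=T actual=T -> ctr[0]=3
Ev 2: PC=4 idx=0 pred=T actual=N -> ctr[0]=2
Ev 3: PC=6 idx=0 pred=T actual=N -> ctr[0]=1
Ev 4: PC=0 idx=0 pred=N actual=T -> ctr[0]=2
Ev 5: PC=6 idx=0 pred=T actual=T -> ctr[0]=3
Ev 6: PC=0 idx=0 pred=T actual=T -> ctr[0]=3
Ev 7: PC=4 idx=0 pred=T actual=T -> ctr[0]=3
Ev 8: PC=6 idx=0 pred=T actual=N -> ctr[0]=2
Ev 9: PC=4 idx=0 pred=T actual=T -> ctr[0]=3
Ev 10: PC=6 idx=0 pred=T actual=T -> ctr[0]=3

Answer: T T T N T T T T T T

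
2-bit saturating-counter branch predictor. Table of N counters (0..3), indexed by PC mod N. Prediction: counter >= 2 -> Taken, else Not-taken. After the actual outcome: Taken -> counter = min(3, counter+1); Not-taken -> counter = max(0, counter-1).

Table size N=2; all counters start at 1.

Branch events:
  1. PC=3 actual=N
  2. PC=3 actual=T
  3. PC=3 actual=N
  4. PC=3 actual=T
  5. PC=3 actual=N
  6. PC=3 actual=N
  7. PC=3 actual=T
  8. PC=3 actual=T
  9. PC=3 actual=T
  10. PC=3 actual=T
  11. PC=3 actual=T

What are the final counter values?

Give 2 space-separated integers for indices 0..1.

Answer: 1 3

Derivation:
Ev 1: PC=3 idx=1 pred=N actual=N -> ctr[1]=0
Ev 2: PC=3 idx=1 pred=N actual=T -> ctr[1]=1
Ev 3: PC=3 idx=1 pred=N actual=N -> ctr[1]=0
Ev 4: PC=3 idx=1 pred=N actual=T -> ctr[1]=1
Ev 5: PC=3 idx=1 pred=N actual=N -> ctr[1]=0
Ev 6: PC=3 idx=1 pred=N actual=N -> ctr[1]=0
Ev 7: PC=3 idx=1 pred=N actual=T -> ctr[1]=1
Ev 8: PC=3 idx=1 pred=N actual=T -> ctr[1]=2
Ev 9: PC=3 idx=1 pred=T actual=T -> ctr[1]=3
Ev 10: PC=3 idx=1 pred=T actual=T -> ctr[1]=3
Ev 11: PC=3 idx=1 pred=T actual=T -> ctr[1]=3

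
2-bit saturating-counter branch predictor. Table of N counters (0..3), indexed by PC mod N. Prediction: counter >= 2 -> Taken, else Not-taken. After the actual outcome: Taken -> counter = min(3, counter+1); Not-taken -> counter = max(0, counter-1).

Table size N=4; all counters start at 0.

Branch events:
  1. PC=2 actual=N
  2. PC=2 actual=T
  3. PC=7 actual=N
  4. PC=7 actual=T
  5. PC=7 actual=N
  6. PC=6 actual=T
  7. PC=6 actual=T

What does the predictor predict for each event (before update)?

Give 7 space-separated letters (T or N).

Answer: N N N N N N T

Derivation:
Ev 1: PC=2 idx=2 pred=N actual=N -> ctr[2]=0
Ev 2: PC=2 idx=2 pred=N actual=T -> ctr[2]=1
Ev 3: PC=7 idx=3 pred=N actual=N -> ctr[3]=0
Ev 4: PC=7 idx=3 pred=N actual=T -> ctr[3]=1
Ev 5: PC=7 idx=3 pred=N actual=N -> ctr[3]=0
Ev 6: PC=6 idx=2 pred=N actual=T -> ctr[2]=2
Ev 7: PC=6 idx=2 pred=T actual=T -> ctr[2]=3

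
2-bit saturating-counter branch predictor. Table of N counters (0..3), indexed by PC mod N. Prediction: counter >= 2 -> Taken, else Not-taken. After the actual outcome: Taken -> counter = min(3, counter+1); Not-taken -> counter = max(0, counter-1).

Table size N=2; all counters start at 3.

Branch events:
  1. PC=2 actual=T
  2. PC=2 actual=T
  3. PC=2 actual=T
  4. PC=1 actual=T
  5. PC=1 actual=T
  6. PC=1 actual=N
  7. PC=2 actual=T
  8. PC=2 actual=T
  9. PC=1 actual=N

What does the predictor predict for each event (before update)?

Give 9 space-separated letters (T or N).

Ev 1: PC=2 idx=0 pred=T actual=T -> ctr[0]=3
Ev 2: PC=2 idx=0 pred=T actual=T -> ctr[0]=3
Ev 3: PC=2 idx=0 pred=T actual=T -> ctr[0]=3
Ev 4: PC=1 idx=1 pred=T actual=T -> ctr[1]=3
Ev 5: PC=1 idx=1 pred=T actual=T -> ctr[1]=3
Ev 6: PC=1 idx=1 pred=T actual=N -> ctr[1]=2
Ev 7: PC=2 idx=0 pred=T actual=T -> ctr[0]=3
Ev 8: PC=2 idx=0 pred=T actual=T -> ctr[0]=3
Ev 9: PC=1 idx=1 pred=T actual=N -> ctr[1]=1

Answer: T T T T T T T T T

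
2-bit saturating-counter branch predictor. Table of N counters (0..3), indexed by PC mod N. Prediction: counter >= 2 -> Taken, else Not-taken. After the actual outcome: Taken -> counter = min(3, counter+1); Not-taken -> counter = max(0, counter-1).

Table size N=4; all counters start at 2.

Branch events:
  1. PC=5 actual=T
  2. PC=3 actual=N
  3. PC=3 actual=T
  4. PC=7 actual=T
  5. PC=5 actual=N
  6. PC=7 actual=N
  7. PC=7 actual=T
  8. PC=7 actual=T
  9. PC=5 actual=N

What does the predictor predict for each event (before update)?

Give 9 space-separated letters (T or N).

Answer: T T N T T T T T T

Derivation:
Ev 1: PC=5 idx=1 pred=T actual=T -> ctr[1]=3
Ev 2: PC=3 idx=3 pred=T actual=N -> ctr[3]=1
Ev 3: PC=3 idx=3 pred=N actual=T -> ctr[3]=2
Ev 4: PC=7 idx=3 pred=T actual=T -> ctr[3]=3
Ev 5: PC=5 idx=1 pred=T actual=N -> ctr[1]=2
Ev 6: PC=7 idx=3 pred=T actual=N -> ctr[3]=2
Ev 7: PC=7 idx=3 pred=T actual=T -> ctr[3]=3
Ev 8: PC=7 idx=3 pred=T actual=T -> ctr[3]=3
Ev 9: PC=5 idx=1 pred=T actual=N -> ctr[1]=1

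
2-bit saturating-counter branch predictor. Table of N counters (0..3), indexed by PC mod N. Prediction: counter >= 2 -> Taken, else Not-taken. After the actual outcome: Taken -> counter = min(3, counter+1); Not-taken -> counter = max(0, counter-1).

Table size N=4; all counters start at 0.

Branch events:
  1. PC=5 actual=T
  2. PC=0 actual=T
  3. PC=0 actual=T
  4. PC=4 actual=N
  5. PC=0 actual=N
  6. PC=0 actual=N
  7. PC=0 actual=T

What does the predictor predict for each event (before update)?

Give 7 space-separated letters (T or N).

Ev 1: PC=5 idx=1 pred=N actual=T -> ctr[1]=1
Ev 2: PC=0 idx=0 pred=N actual=T -> ctr[0]=1
Ev 3: PC=0 idx=0 pred=N actual=T -> ctr[0]=2
Ev 4: PC=4 idx=0 pred=T actual=N -> ctr[0]=1
Ev 5: PC=0 idx=0 pred=N actual=N -> ctr[0]=0
Ev 6: PC=0 idx=0 pred=N actual=N -> ctr[0]=0
Ev 7: PC=0 idx=0 pred=N actual=T -> ctr[0]=1

Answer: N N N T N N N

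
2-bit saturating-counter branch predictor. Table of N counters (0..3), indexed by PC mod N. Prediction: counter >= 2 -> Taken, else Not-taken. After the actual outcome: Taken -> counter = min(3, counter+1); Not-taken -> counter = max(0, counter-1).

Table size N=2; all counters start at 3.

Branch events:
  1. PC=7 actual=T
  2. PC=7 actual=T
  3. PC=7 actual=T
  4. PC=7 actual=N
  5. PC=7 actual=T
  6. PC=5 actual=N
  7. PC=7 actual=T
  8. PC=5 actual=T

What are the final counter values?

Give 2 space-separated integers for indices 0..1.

Ev 1: PC=7 idx=1 pred=T actual=T -> ctr[1]=3
Ev 2: PC=7 idx=1 pred=T actual=T -> ctr[1]=3
Ev 3: PC=7 idx=1 pred=T actual=T -> ctr[1]=3
Ev 4: PC=7 idx=1 pred=T actual=N -> ctr[1]=2
Ev 5: PC=7 idx=1 pred=T actual=T -> ctr[1]=3
Ev 6: PC=5 idx=1 pred=T actual=N -> ctr[1]=2
Ev 7: PC=7 idx=1 pred=T actual=T -> ctr[1]=3
Ev 8: PC=5 idx=1 pred=T actual=T -> ctr[1]=3

Answer: 3 3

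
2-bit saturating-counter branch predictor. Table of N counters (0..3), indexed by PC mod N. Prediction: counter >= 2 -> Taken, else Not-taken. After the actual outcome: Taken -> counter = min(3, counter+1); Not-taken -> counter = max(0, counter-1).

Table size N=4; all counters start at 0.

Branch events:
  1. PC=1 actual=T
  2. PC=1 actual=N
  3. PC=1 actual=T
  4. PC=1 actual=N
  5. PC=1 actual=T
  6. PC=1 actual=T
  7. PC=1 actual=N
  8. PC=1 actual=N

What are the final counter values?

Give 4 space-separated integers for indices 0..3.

Ev 1: PC=1 idx=1 pred=N actual=T -> ctr[1]=1
Ev 2: PC=1 idx=1 pred=N actual=N -> ctr[1]=0
Ev 3: PC=1 idx=1 pred=N actual=T -> ctr[1]=1
Ev 4: PC=1 idx=1 pred=N actual=N -> ctr[1]=0
Ev 5: PC=1 idx=1 pred=N actual=T -> ctr[1]=1
Ev 6: PC=1 idx=1 pred=N actual=T -> ctr[1]=2
Ev 7: PC=1 idx=1 pred=T actual=N -> ctr[1]=1
Ev 8: PC=1 idx=1 pred=N actual=N -> ctr[1]=0

Answer: 0 0 0 0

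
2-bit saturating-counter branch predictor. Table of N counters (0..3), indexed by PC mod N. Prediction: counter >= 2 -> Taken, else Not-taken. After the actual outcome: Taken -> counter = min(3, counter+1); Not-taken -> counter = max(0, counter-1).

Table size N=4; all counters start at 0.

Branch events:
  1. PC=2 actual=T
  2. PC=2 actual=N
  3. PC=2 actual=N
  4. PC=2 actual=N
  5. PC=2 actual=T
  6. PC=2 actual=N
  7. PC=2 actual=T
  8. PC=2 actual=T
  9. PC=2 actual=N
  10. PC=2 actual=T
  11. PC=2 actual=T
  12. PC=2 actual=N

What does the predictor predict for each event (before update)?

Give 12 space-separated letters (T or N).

Ev 1: PC=2 idx=2 pred=N actual=T -> ctr[2]=1
Ev 2: PC=2 idx=2 pred=N actual=N -> ctr[2]=0
Ev 3: PC=2 idx=2 pred=N actual=N -> ctr[2]=0
Ev 4: PC=2 idx=2 pred=N actual=N -> ctr[2]=0
Ev 5: PC=2 idx=2 pred=N actual=T -> ctr[2]=1
Ev 6: PC=2 idx=2 pred=N actual=N -> ctr[2]=0
Ev 7: PC=2 idx=2 pred=N actual=T -> ctr[2]=1
Ev 8: PC=2 idx=2 pred=N actual=T -> ctr[2]=2
Ev 9: PC=2 idx=2 pred=T actual=N -> ctr[2]=1
Ev 10: PC=2 idx=2 pred=N actual=T -> ctr[2]=2
Ev 11: PC=2 idx=2 pred=T actual=T -> ctr[2]=3
Ev 12: PC=2 idx=2 pred=T actual=N -> ctr[2]=2

Answer: N N N N N N N N T N T T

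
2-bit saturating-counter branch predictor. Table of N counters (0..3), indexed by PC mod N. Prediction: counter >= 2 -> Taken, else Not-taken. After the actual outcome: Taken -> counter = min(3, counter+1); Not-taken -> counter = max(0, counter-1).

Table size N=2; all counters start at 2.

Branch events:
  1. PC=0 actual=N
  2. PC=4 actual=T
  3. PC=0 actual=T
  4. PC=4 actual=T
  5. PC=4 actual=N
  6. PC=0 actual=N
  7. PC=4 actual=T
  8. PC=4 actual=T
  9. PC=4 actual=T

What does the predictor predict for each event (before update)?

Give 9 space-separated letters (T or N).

Ev 1: PC=0 idx=0 pred=T actual=N -> ctr[0]=1
Ev 2: PC=4 idx=0 pred=N actual=T -> ctr[0]=2
Ev 3: PC=0 idx=0 pred=T actual=T -> ctr[0]=3
Ev 4: PC=4 idx=0 pred=T actual=T -> ctr[0]=3
Ev 5: PC=4 idx=0 pred=T actual=N -> ctr[0]=2
Ev 6: PC=0 idx=0 pred=T actual=N -> ctr[0]=1
Ev 7: PC=4 idx=0 pred=N actual=T -> ctr[0]=2
Ev 8: PC=4 idx=0 pred=T actual=T -> ctr[0]=3
Ev 9: PC=4 idx=0 pred=T actual=T -> ctr[0]=3

Answer: T N T T T T N T T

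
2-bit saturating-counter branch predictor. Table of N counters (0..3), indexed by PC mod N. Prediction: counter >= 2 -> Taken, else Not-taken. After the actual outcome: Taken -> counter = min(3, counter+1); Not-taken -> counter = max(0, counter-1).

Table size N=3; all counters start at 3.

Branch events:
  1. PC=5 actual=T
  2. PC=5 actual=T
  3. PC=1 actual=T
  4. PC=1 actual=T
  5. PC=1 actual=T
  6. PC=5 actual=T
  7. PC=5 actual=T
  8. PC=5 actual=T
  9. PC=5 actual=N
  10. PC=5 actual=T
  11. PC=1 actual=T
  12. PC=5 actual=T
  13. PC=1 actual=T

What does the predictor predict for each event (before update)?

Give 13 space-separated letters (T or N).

Answer: T T T T T T T T T T T T T

Derivation:
Ev 1: PC=5 idx=2 pred=T actual=T -> ctr[2]=3
Ev 2: PC=5 idx=2 pred=T actual=T -> ctr[2]=3
Ev 3: PC=1 idx=1 pred=T actual=T -> ctr[1]=3
Ev 4: PC=1 idx=1 pred=T actual=T -> ctr[1]=3
Ev 5: PC=1 idx=1 pred=T actual=T -> ctr[1]=3
Ev 6: PC=5 idx=2 pred=T actual=T -> ctr[2]=3
Ev 7: PC=5 idx=2 pred=T actual=T -> ctr[2]=3
Ev 8: PC=5 idx=2 pred=T actual=T -> ctr[2]=3
Ev 9: PC=5 idx=2 pred=T actual=N -> ctr[2]=2
Ev 10: PC=5 idx=2 pred=T actual=T -> ctr[2]=3
Ev 11: PC=1 idx=1 pred=T actual=T -> ctr[1]=3
Ev 12: PC=5 idx=2 pred=T actual=T -> ctr[2]=3
Ev 13: PC=1 idx=1 pred=T actual=T -> ctr[1]=3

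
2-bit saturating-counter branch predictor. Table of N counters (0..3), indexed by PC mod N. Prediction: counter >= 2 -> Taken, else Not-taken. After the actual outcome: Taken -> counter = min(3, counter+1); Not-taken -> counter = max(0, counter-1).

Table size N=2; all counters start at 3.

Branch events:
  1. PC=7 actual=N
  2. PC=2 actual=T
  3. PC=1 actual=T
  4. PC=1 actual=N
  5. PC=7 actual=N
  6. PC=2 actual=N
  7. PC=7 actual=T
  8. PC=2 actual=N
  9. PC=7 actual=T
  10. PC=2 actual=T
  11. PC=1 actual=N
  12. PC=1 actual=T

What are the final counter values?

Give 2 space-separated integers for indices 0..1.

Ev 1: PC=7 idx=1 pred=T actual=N -> ctr[1]=2
Ev 2: PC=2 idx=0 pred=T actual=T -> ctr[0]=3
Ev 3: PC=1 idx=1 pred=T actual=T -> ctr[1]=3
Ev 4: PC=1 idx=1 pred=T actual=N -> ctr[1]=2
Ev 5: PC=7 idx=1 pred=T actual=N -> ctr[1]=1
Ev 6: PC=2 idx=0 pred=T actual=N -> ctr[0]=2
Ev 7: PC=7 idx=1 pred=N actual=T -> ctr[1]=2
Ev 8: PC=2 idx=0 pred=T actual=N -> ctr[0]=1
Ev 9: PC=7 idx=1 pred=T actual=T -> ctr[1]=3
Ev 10: PC=2 idx=0 pred=N actual=T -> ctr[0]=2
Ev 11: PC=1 idx=1 pred=T actual=N -> ctr[1]=2
Ev 12: PC=1 idx=1 pred=T actual=T -> ctr[1]=3

Answer: 2 3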